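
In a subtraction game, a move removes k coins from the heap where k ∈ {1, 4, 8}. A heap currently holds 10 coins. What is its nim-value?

Grundy values for subtraction set {1, 4, 8}:
k:     0  1  2  3  4  5  6  7  8  9 10
g(k):  0  1  0  1  2  0  1  0  1  2  3
So g(10) = 3.

3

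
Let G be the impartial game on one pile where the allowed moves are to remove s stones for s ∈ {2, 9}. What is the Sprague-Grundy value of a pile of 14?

1

Grundy values for subtraction set {2, 9}:
k:     0  1  2  3  4  5  6  7  8  9 10 11 12 13 14
g(k):  0  0  1  1  0  0  1  1  0  2  1  0  0  1  1
So g(14) = 1.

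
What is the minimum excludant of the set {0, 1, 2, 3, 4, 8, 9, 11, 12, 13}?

The values 0, 1, 2, 3, 4 are all present; 5 is the first non-negative integer missing from the set.

5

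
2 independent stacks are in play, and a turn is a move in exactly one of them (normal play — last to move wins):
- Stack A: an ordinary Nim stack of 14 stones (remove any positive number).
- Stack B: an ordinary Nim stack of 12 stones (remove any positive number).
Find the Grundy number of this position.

2

Stack A is a plain Nim stack of size 14, so its Grundy value is 14.
Stack B is a plain Nim stack of size 12, so its Grundy value is 12.
By the Sprague-Grundy theorem, the Grundy value of a sum of independent games is the XOR of the component values.
Combined value = 14 ⊕ 12 = 2.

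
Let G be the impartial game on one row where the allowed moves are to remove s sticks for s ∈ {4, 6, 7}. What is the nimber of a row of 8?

2

Compute g(0), g(1), … for moves {4, 6, 7}:
k:     0  1  2  3  4  5  6  7  8
g(k):  0  0  0  0  1  1  1  1  2
So g(8) = 2.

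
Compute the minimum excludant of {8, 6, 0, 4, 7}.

0 is in the set but 1 is not, so the mex is 1.

1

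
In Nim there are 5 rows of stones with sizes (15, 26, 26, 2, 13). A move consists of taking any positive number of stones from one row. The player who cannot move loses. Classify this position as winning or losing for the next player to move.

Nim-sum: 15 ^ 26 ^ 26 ^ 2 ^ 13 = 0.
The nim-sum is 0, so this is a P-position: the player to move is in a losing position under optimal play.

Losing position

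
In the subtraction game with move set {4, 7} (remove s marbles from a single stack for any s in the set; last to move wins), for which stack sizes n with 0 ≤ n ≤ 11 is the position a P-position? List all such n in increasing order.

0, 1, 2, 3, 11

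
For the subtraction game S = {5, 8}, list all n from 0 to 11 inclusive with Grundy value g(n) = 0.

0, 1, 2, 3, 4

Grundy values for subtraction set {5, 8}:
k:     0  1  2  3  4  5  6  7  8  9 10 11
g(k):  0  0  0  0  0  1  1  1  1  1  2  2
The P-positions (g = 0) in 0..11 are 0, 1, 2, 3, 4.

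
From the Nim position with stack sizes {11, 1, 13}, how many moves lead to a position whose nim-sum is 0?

Compute the nim-sum pairwise:
11 ^ 1 = 10
10 ^ 13 = 7
The overall nim-sum is X = 7. A stack of size p has a winning move iff p XOR X < p (reduce it to p XOR X).
  11: 11 XOR 7 = 12 ≥ 11 — no move.
  1: 1 XOR 7 = 6 ≥ 1 — no move.
  13: 13 XOR 7 = 10 < 13 — winning move (to 10).
That gives 1 winning move.

1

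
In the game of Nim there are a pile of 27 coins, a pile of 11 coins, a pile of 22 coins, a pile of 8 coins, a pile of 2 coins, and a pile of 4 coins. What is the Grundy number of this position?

Write each in binary and XOR column by column:
  11011  (27)
  01011  (11)
  10110  (22)
  01000  (8)
  00010  (2)
  00100  (4)
  -----
  01000  (8)

8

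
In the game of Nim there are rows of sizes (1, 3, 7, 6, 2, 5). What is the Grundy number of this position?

4

In binary:
  001  (1)
  011  (3)
  111  (7)
  110  (6)
  010  (2)
  101  (5)
  ---
  100  (4)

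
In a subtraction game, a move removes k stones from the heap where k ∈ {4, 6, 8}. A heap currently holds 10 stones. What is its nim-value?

2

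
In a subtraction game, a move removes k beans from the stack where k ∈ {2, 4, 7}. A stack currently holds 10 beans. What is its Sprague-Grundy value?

2

Compute g(0), g(1), … for moves {2, 4, 7}:
g(0) = mex{} = 0
g(1) = mex{} = 0
g(2) = mex{0} = 1
g(3) = mex{0} = 1
g(4) = mex{0,1} = 2
g(5) = mex{0,1} = 2
g(6) = mex{1,2} = 0
g(7) = mex{0,1,2} = 3
g(8) = mex{0,2} = 1
g(9) = mex{1,2,3} = 0
g(10) = mex{0,1} = 2
So g(10) = 2.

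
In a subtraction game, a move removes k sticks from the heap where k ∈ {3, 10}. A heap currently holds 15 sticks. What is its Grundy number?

0

Grundy values for subtraction set {3, 10}:
k:     0  1  2  3  4  5  6  7  8  9 10 11 12 13 14 15
g(k):  0  0  0  1  1  1  0  0  0  1  1  1  2  0  0  0
So g(15) = 0.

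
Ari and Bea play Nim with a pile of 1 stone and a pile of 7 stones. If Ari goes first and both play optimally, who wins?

Ari wins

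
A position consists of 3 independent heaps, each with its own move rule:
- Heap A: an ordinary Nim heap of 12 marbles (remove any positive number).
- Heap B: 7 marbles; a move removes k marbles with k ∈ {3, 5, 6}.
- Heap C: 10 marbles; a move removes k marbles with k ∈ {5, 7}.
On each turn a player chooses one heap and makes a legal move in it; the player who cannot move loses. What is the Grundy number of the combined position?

Heap A is a plain Nim heap of size 12, so its Grundy value is 12.
Grundy values for heap B (subtraction set {3, 5, 6}):
k:     0  1  2  3  4  5  6  7
g(k):  0  0  0  1  1  1  2  2
So g(7) = 2.
Build the Grundy sequence for heap C with g(k) = mex{g(k−s) : s ∈ {5, 7}, s ≤ k}:
k:     0  1  2  3  4  5  6  7  8  9 10
g(k):  0  0  0  0  0  1  1  1  1  1  2
So g(10) = 2.
By the Sprague-Grundy theorem, the Grundy value of a sum of independent games is the XOR of the component values.
Combined value = 12 ⊕ 2 ⊕ 2 = 12.

12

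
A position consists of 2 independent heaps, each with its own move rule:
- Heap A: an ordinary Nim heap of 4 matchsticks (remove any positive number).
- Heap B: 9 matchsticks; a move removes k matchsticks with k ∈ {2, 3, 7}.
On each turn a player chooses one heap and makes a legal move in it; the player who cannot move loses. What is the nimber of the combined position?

6

Heap A is a plain Nim heap of size 4, so its Grundy value is 4.
Grundy values for heap B (subtraction set {2, 3, 7}):
g(0) = mex{} = 0
g(1) = mex{} = 0
g(2) = mex{0} = 1
g(3) = mex{0} = 1
g(4) = mex{0,1} = 2
g(5) = mex{1} = 0
g(6) = mex{1,2} = 0
g(7) = mex{0,2} = 1
g(8) = mex{0} = 1
g(9) = mex{0,1} = 2
So g(9) = 2.
The value of a disjunctive sum is the nim-sum of the parts.
Combined value = 4 ⊕ 2 = 6.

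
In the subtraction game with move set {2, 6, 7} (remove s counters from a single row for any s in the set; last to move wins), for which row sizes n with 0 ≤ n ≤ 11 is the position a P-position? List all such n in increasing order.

0, 1, 4, 5, 9

Compute g(0), g(1), … for moves {2, 6, 7}:
k:     0  1  2  3  4  5  6  7  8  9 10 11
g(k):  0  0  1  1  0  0  1  1  2  0  3  1
The P-positions (g = 0) in 0..11 are 0, 1, 4, 5, 9.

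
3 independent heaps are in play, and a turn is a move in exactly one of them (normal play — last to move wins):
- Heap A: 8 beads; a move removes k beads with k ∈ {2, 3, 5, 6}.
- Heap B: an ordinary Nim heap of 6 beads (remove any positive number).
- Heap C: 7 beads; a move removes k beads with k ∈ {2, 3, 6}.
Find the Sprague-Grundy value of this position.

7

For heap A, compute g(0), g(1), … with moves {2, 3, 5, 6}:
g(0) = mex{} = 0
g(1) = mex{} = 0
g(2) = mex{0} = 1
g(3) = mex{0} = 1
g(4) = mex{0,1} = 2
g(5) = mex{0,1} = 2
g(6) = mex{0,1,2} = 3
g(7) = mex{0,1,2} = 3
g(8) = mex{1,2,3} = 0
So g(8) = 0.
Heap B is a plain Nim heap of size 6, so its Grundy value is 6.
For heap C, compute g(0), g(1), … with moves {2, 3, 6}:
g(0) = mex{} = 0
g(1) = mex{} = 0
g(2) = mex{0} = 1
g(3) = mex{0} = 1
g(4) = mex{0,1} = 2
g(5) = mex{1} = 0
g(6) = mex{0,1,2} = 3
g(7) = mex{0,2} = 1
So g(7) = 1.
By the Sprague-Grundy theorem, the Grundy value of a sum of independent games is the XOR of the component values.
Combined value = 0 ⊕ 6 ⊕ 1 = 7.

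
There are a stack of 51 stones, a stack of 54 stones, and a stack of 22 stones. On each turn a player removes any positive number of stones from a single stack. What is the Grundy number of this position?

Bitwise XOR of the heap sizes:
  110011  (51)
  110110  (54)
  010110  (22)
  ------
  010011  (19)

19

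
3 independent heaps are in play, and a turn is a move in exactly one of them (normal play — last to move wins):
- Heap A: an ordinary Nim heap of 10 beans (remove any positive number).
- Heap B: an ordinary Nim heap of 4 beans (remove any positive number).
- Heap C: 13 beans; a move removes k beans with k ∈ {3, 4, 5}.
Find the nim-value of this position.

15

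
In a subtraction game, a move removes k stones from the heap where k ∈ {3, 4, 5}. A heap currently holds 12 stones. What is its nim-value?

1

Grundy values for subtraction set {3, 4, 5}:
g(0) = mex{} = 0
g(1) = mex{} = 0
g(2) = mex{} = 0
g(3) = mex{0} = 1
g(4) = mex{0} = 1
g(5) = mex{0} = 1
g(6) = mex{0,1} = 2
g(7) = mex{0,1} = 2
g(8) = mex{1} = 0
g(9) = mex{1,2} = 0
g(10) = mex{1,2} = 0
g(11) = mex{0,2} = 1
g(12) = mex{0,2} = 1
So g(12) = 1.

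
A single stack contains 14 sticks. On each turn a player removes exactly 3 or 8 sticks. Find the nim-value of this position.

Compute g(0), g(1), … for moves {3, 8}:
k:     0  1  2  3  4  5  6  7  8  9 10 11 12 13 14
g(k):  0  0  0  1  1  1  0  0  2  1  1  0  0  0  1
So g(14) = 1.

1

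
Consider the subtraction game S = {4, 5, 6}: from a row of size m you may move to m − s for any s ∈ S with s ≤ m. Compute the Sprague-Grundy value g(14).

1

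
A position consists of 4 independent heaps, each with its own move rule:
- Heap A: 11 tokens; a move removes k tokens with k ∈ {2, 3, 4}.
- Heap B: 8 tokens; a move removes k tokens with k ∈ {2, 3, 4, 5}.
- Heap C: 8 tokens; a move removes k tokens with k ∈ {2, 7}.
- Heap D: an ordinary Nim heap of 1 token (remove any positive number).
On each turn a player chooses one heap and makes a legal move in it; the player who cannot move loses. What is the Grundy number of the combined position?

1

For heap A, compute g(0), g(1), … with moves {2, 3, 4}:
k:     0  1  2  3  4  5  6  7  8  9 10 11
g(k):  0  0  1  1  2  2  0  0  1  1  2  2
So g(11) = 2.
Build the Grundy sequence for heap B with g(k) = mex{g(k−s) : s ∈ {2, 3, 4, 5}, s ≤ k}:
g(0) = mex{} = 0
g(1) = mex{} = 0
g(2) = mex{0} = 1
g(3) = mex{0} = 1
g(4) = mex{0,1} = 2
g(5) = mex{0,1} = 2
g(6) = mex{0,1,2} = 3
g(7) = mex{1,2} = 0
g(8) = mex{1,2,3} = 0
So g(8) = 0.
For heap C, compute g(0), g(1), … with moves {2, 7}:
g(0) = mex{} = 0
g(1) = mex{} = 0
g(2) = mex{0} = 1
g(3) = mex{0} = 1
g(4) = mex{1} = 0
g(5) = mex{1} = 0
g(6) = mex{0} = 1
g(7) = mex{0} = 1
g(8) = mex{0,1} = 2
So g(8) = 2.
Heap D is a plain Nim heap of size 1, so its Grundy value is 1.
By the Sprague-Grundy theorem, the Grundy value of a sum of independent games is the XOR of the component values.
Combined value = 2 ⊕ 0 ⊕ 2 ⊕ 1 = 1.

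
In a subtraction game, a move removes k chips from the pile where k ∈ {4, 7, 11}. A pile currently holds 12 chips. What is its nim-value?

3

Build the Grundy sequence with g(k) = mex{g(k−s) : s ∈ {4, 7, 11}, s ≤ k}:
k:     0  1  2  3  4  5  6  7  8  9 10 11 12
g(k):  0  0  0  0  1  1  1  1  2  2  2  2  3
So g(12) = 3.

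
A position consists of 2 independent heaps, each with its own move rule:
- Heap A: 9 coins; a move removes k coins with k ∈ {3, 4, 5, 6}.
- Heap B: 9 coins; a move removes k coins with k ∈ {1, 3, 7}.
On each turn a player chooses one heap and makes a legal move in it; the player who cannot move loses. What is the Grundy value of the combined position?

1

Build the Grundy sequence for heap A with g(k) = mex{g(k−s) : s ∈ {3, 4, 5, 6}, s ≤ k}:
g(0) = mex{} = 0
g(1) = mex{} = 0
g(2) = mex{} = 0
g(3) = mex{0} = 1
g(4) = mex{0} = 1
g(5) = mex{0} = 1
g(6) = mex{0,1} = 2
g(7) = mex{0,1} = 2
g(8) = mex{0,1} = 2
g(9) = mex{1,2} = 0
So g(9) = 0.
Build the Grundy sequence for heap B with g(k) = mex{g(k−s) : s ∈ {1, 3, 7}, s ≤ k}:
g(0) = mex{} = 0
g(1) = mex{0} = 1
g(2) = mex{1} = 0
g(3) = mex{0} = 1
g(4) = mex{1} = 0
g(5) = mex{0} = 1
g(6) = mex{1} = 0
g(7) = mex{0} = 1
g(8) = mex{1} = 0
g(9) = mex{0} = 1
So g(9) = 1.
The value of a disjunctive sum is the nim-sum of the parts.
Combined value = 0 ⊕ 1 = 1.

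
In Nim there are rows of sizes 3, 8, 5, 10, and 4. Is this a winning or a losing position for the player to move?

Bitwise XOR of the heap sizes:
  0011  (3)
  1000  (8)
  0101  (5)
  1010  (10)
  0100  (4)
  ----
  0000  (0)
The nim-sum is 0, so this is a P-position: the player to move is in a losing position under optimal play.

Losing position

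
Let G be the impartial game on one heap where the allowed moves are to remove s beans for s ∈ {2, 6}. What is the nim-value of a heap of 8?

Compute g(0), g(1), … for moves {2, 6}:
k:     0  1  2  3  4  5  6  7  8
g(k):  0  0  1  1  0  0  1  1  0
So g(8) = 0.

0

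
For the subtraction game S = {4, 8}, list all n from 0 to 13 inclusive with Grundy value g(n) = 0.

Build the Grundy sequence with g(k) = mex{g(k−s) : s ∈ {4, 8}, s ≤ k}:
g(0) = mex{} = 0
g(1) = mex{} = 0
g(2) = mex{} = 0
g(3) = mex{} = 0
g(4) = mex{0} = 1
g(5) = mex{0} = 1
g(6) = mex{0} = 1
g(7) = mex{0} = 1
g(8) = mex{0,1} = 2
g(9) = mex{0,1} = 2
g(10) = mex{0,1} = 2
g(11) = mex{0,1} = 2
g(12) = mex{1,2} = 0
g(13) = mex{1,2} = 0
The P-positions (g = 0) in 0..13 are 0, 1, 2, 3, 12, 13.

0, 1, 2, 3, 12, 13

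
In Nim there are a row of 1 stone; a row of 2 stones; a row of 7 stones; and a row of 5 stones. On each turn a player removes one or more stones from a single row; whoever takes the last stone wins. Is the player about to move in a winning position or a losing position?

Winning position

Nim-sum: 1 XOR 2 XOR 7 XOR 5 = 1.
The nim-sum is 1 ≠ 0, so this is an N-position: the player to move can win.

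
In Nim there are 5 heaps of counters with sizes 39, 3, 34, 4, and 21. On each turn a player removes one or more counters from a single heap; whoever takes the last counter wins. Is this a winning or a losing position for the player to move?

Compute the nim-sum pairwise:
39 ⊕ 3 = 36
36 ⊕ 34 = 6
6 ⊕ 4 = 2
2 ⊕ 21 = 23
The nim-sum is 23 ≠ 0, so this is an N-position: the player to move can win.

Winning position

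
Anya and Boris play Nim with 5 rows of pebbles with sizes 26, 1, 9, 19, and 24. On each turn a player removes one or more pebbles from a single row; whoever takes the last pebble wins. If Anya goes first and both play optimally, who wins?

Anya wins

Nim-sum: 26 ^ 1 ^ 9 ^ 19 ^ 24 = 25.
The nim-sum is 25 ≠ 0, so this is an N-position: the player to move can win; Anya has a winning move.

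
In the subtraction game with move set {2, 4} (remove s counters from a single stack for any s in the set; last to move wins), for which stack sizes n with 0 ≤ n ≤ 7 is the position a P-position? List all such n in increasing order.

0, 1, 6, 7

Compute g(0), g(1), … for moves {2, 4}:
k:     0  1  2  3  4  5  6  7
g(k):  0  0  1  1  2  2  0  0
The P-positions (g = 0) in 0..7 are 0, 1, 6, 7.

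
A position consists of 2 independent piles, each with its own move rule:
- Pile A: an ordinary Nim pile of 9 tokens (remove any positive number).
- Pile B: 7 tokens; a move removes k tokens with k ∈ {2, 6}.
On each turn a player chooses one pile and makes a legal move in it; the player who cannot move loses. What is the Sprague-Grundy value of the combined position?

8

Pile A is a plain Nim pile of size 9, so its Grundy value is 9.
Grundy values for pile B (subtraction set {2, 6}):
g(0) = mex{} = 0
g(1) = mex{} = 0
g(2) = mex{0} = 1
g(3) = mex{0} = 1
g(4) = mex{1} = 0
g(5) = mex{1} = 0
g(6) = mex{0} = 1
g(7) = mex{0} = 1
So g(7) = 1.
By the Sprague-Grundy theorem, the Grundy value of a sum of independent games is the XOR of the component values.
Combined value = 9 ⊕ 1 = 8.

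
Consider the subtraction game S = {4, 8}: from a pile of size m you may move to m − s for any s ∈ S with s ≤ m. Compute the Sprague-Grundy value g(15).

Build the Grundy sequence with g(k) = mex{g(k−s) : s ∈ {4, 8}, s ≤ k}:
k:     0  1  2  3  4  5  6  7  8  9 10 11 12 13 14 15
g(k):  0  0  0  0  1  1  1  1  2  2  2  2  0  0  0  0
So g(15) = 0.

0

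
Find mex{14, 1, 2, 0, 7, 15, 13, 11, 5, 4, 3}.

6

The values 0, 1, 2, 3, 4, 5 are all present; 6 is the first non-negative integer missing from the set.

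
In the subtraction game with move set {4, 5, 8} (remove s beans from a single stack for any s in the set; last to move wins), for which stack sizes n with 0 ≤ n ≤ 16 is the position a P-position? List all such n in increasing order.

Build the Grundy sequence with g(k) = mex{g(k−s) : s ∈ {4, 5, 8}, s ≤ k}:
k:     0  1  2  3  4  5  6  7  8  9 10 11 12 13 14 15 16
g(k):  0  0  0  0  1  1  1  1  2  2  2  2  0  0  0  0  1
The P-positions (g = 0) in 0..16 are 0, 1, 2, 3, 12, 13, 14, 15.

0, 1, 2, 3, 12, 13, 14, 15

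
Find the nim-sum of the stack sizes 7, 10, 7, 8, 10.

8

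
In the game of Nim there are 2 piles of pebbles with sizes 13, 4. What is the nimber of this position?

In binary:
  1101  (13)
  0100  (4)
  ----
  1001  (9)

9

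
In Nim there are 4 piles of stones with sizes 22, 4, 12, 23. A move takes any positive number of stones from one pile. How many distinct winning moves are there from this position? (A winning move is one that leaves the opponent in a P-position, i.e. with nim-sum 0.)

Write each in binary and XOR column by column:
  10110  (22)
  00100  (4)
  01100  (12)
  10111  (23)
  -----
  01001  (9)
The overall nim-sum is X = 9. A pile of size p has a winning move iff p XOR X < p (reduce it to p XOR X).
  22: 22 XOR 9 = 31 ≥ 22 — no move.
  4: 4 XOR 9 = 13 ≥ 4 — no move.
  12: 12 XOR 9 = 5 < 12 — winning move (to 5).
  23: 23 XOR 9 = 30 ≥ 23 — no move.
That gives 1 winning move.

1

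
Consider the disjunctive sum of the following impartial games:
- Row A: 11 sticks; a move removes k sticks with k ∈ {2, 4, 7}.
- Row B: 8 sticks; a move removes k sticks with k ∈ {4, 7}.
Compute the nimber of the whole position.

Grundy values for row A (subtraction set {2, 4, 7}):
g(0) = mex{} = 0
g(1) = mex{} = 0
g(2) = mex{0} = 1
g(3) = mex{0} = 1
g(4) = mex{0,1} = 2
g(5) = mex{0,1} = 2
g(6) = mex{1,2} = 0
g(7) = mex{0,1,2} = 3
g(8) = mex{0,2} = 1
g(9) = mex{1,2,3} = 0
g(10) = mex{0,1} = 2
g(11) = mex{0,2,3} = 1
So g(11) = 1.
For row B, compute g(0), g(1), … with moves {4, 7}:
k:     0  1  2  3  4  5  6  7  8
g(k):  0  0  0  0  1  1  1  1  2
So g(8) = 2.
The value of a disjunctive sum is the nim-sum of the parts.
Combined value = 1 XOR 2 = 3.

3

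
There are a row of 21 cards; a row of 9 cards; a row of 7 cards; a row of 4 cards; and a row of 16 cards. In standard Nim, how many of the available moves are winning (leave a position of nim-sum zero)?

Compute the nim-sum pairwise:
21 XOR 9 = 28
28 XOR 7 = 27
27 XOR 4 = 31
31 XOR 16 = 15
The overall nim-sum is X = 15. A row of size p has a winning move iff p XOR X < p (reduce it to p XOR X).
  21: 21 XOR 15 = 26 ≥ 21 — no move.
  9: 9 XOR 15 = 6 < 9 — winning move (to 6).
  7: 7 XOR 15 = 8 ≥ 7 — no move.
  4: 4 XOR 15 = 11 ≥ 4 — no move.
  16: 16 XOR 15 = 31 ≥ 16 — no move.
That gives 1 winning move.

1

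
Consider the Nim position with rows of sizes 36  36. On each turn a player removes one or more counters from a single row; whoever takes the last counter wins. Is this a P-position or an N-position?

P-position

Bitwise XOR of the heap sizes:
  100100  (36)
  100100  (36)
  ------
  000000  (0)
The nim-sum is 0, so this is a P-position: the player to move is in a losing position under optimal play.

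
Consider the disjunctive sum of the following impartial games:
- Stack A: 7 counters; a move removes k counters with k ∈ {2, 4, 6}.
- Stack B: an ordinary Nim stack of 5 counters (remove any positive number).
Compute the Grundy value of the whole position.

6

Build the Grundy sequence for stack A with g(k) = mex{g(k−s) : s ∈ {2, 4, 6}, s ≤ k}:
g(0) = mex{} = 0
g(1) = mex{} = 0
g(2) = mex{0} = 1
g(3) = mex{0} = 1
g(4) = mex{0,1} = 2
g(5) = mex{0,1} = 2
g(6) = mex{0,1,2} = 3
g(7) = mex{0,1,2} = 3
So g(7) = 3.
Stack B is a plain Nim stack of size 5, so its Grundy value is 5.
By the Sprague-Grundy theorem, the Grundy value of a sum of independent games is the XOR of the component values.
Combined value = 3 ⊕ 5 = 6.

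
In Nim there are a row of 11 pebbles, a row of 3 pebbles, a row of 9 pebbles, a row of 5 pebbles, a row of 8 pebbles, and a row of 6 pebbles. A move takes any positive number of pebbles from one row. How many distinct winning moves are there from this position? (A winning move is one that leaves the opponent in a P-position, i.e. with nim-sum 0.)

3

Nim-sum: 11 ^ 3 ^ 9 ^ 5 ^ 8 ^ 6 = 10.
The overall nim-sum is X = 10. A row of size p has a winning move iff p XOR X < p (reduce it to p XOR X).
  11: 11 XOR 10 = 1 < 11 — winning move (to 1).
  3: 3 XOR 10 = 9 ≥ 3 — no move.
  9: 9 XOR 10 = 3 < 9 — winning move (to 3).
  5: 5 XOR 10 = 15 ≥ 5 — no move.
  8: 8 XOR 10 = 2 < 8 — winning move (to 2).
  6: 6 XOR 10 = 12 ≥ 6 — no move.
That gives 3 winning moves.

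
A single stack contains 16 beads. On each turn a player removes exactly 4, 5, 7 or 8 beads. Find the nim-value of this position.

1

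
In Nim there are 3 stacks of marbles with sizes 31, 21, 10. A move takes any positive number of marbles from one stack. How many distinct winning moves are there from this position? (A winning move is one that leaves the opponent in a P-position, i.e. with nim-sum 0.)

0

Compute the nim-sum pairwise:
31 ⊕ 21 = 10
10 ⊕ 10 = 0
The nim-sum is already 0, so every move leaves a nonzero nim-sum — there are no winning moves.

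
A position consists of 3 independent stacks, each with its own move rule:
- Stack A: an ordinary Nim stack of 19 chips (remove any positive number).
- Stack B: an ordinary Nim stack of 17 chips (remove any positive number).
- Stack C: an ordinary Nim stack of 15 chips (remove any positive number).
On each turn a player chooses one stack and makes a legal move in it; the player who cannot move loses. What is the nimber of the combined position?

Stack A is a plain Nim stack of size 19, so its Grundy value is 19.
Stack B is a plain Nim stack of size 17, so its Grundy value is 17.
Stack C is a plain Nim stack of size 15, so its Grundy value is 15.
By the Sprague-Grundy theorem, the Grundy value of a sum of independent games is the XOR of the component values.
Combined value = 19 ⊕ 17 ⊕ 15 = 13.

13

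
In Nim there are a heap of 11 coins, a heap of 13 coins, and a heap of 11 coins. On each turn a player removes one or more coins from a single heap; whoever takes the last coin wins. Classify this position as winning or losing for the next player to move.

Winning position

Compute the nim-sum pairwise:
11 ⊕ 13 = 6
6 ⊕ 11 = 13
The nim-sum is 13 ≠ 0, so this is an N-position: the player to move can win.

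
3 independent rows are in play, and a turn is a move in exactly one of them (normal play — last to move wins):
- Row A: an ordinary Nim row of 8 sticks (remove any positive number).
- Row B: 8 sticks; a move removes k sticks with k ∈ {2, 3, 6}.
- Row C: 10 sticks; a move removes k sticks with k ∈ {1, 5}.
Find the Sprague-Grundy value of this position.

Row A is a plain Nim row of size 8, so its Grundy value is 8.
Build the Grundy sequence for row B with g(k) = mex{g(k−s) : s ∈ {2, 3, 6}, s ≤ k}:
g(0) = mex{} = 0
g(1) = mex{} = 0
g(2) = mex{0} = 1
g(3) = mex{0} = 1
g(4) = mex{0,1} = 2
g(5) = mex{1} = 0
g(6) = mex{0,1,2} = 3
g(7) = mex{0,2} = 1
g(8) = mex{0,1,3} = 2
So g(8) = 2.
Build the Grundy sequence for row C with g(k) = mex{g(k−s) : s ∈ {1, 5}, s ≤ k}:
g(0) = mex{} = 0
g(1) = mex{0} = 1
g(2) = mex{1} = 0
g(3) = mex{0} = 1
g(4) = mex{1} = 0
g(5) = mex{0} = 1
g(6) = mex{1} = 0
g(7) = mex{0} = 1
g(8) = mex{1} = 0
g(9) = mex{0} = 1
g(10) = mex{1} = 0
So g(10) = 0.
The value of a disjunctive sum is the nim-sum of the parts.
Combined value = 8 XOR 2 XOR 0 = 10.

10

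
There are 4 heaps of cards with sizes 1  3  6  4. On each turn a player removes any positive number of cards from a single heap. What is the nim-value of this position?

0

Nim-sum: 1 ^ 3 ^ 6 ^ 4 = 0.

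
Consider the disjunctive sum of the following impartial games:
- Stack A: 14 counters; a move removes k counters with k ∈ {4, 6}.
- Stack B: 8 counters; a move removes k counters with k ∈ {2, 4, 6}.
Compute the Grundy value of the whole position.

1

Grundy values for stack A (subtraction set {4, 6}):
g(0) = mex{} = 0
g(1) = mex{} = 0
g(2) = mex{} = 0
g(3) = mex{} = 0
g(4) = mex{0} = 1
g(5) = mex{0} = 1
g(6) = mex{0} = 1
g(7) = mex{0} = 1
g(8) = mex{0,1} = 2
g(9) = mex{0,1} = 2
g(10) = mex{1} = 0
g(11) = mex{1} = 0
g(12) = mex{1,2} = 0
g(13) = mex{1,2} = 0
g(14) = mex{0,2} = 1
So g(14) = 1.
For stack B, compute g(0), g(1), … with moves {2, 4, 6}:
k:     0  1  2  3  4  5  6  7  8
g(k):  0  0  1  1  2  2  3  3  0
So g(8) = 0.
The value of a disjunctive sum is the nim-sum of the parts.
Combined value = 1 ⊕ 0 = 1.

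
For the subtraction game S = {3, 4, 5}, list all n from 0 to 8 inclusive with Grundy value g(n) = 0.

Compute g(0), g(1), … for moves {3, 4, 5}:
k:     0  1  2  3  4  5  6  7  8
g(k):  0  0  0  1  1  1  2  2  0
The P-positions (g = 0) in 0..8 are 0, 1, 2, 8.

0, 1, 2, 8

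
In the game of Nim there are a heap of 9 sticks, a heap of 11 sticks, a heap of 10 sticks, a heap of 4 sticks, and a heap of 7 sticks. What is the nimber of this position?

11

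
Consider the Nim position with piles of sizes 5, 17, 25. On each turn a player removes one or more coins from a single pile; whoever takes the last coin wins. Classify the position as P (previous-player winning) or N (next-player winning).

N-position

In binary:
  00101  (5)
  10001  (17)
  11001  (25)
  -----
  01101  (13)
The nim-sum is 13 ≠ 0, so this is an N-position: the player to move can win.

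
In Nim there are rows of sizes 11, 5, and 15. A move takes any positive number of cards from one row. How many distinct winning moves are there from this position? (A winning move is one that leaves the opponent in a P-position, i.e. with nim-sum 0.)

3

Compute the nim-sum pairwise:
11 ⊕ 5 = 14
14 ⊕ 15 = 1
The overall nim-sum is X = 1. A row of size p has a winning move iff p XOR X < p (reduce it to p XOR X).
  11: 11 XOR 1 = 10 < 11 — winning move (to 10).
  5: 5 XOR 1 = 4 < 5 — winning move (to 4).
  15: 15 XOR 1 = 14 < 15 — winning move (to 14).
That gives 3 winning moves.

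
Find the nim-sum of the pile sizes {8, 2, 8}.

2

Nim-sum: 8 ⊕ 2 ⊕ 8 = 2.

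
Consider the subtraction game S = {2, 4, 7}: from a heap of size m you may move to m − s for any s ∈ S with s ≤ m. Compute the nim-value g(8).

1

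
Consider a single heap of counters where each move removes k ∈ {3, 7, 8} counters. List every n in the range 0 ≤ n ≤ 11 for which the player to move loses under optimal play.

0, 1, 2, 6, 11

Compute g(0), g(1), … for moves {3, 7, 8}:
g(0) = mex{} = 0
g(1) = mex{} = 0
g(2) = mex{} = 0
g(3) = mex{0} = 1
g(4) = mex{0} = 1
g(5) = mex{0} = 1
g(6) = mex{1} = 0
g(7) = mex{0,1} = 2
g(8) = mex{0,1} = 2
g(9) = mex{0} = 1
g(10) = mex{0,1,2} = 3
g(11) = mex{1,2} = 0
The P-positions (g = 0) in 0..11 are 0, 1, 2, 6, 11.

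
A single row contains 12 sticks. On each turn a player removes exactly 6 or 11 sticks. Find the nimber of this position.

2

Grundy values for subtraction set {6, 11}:
g(0) = mex{} = 0
g(1) = mex{} = 0
g(2) = mex{} = 0
g(3) = mex{} = 0
g(4) = mex{} = 0
g(5) = mex{} = 0
g(6) = mex{0} = 1
g(7) = mex{0} = 1
g(8) = mex{0} = 1
g(9) = mex{0} = 1
g(10) = mex{0} = 1
g(11) = mex{0} = 1
g(12) = mex{0,1} = 2
So g(12) = 2.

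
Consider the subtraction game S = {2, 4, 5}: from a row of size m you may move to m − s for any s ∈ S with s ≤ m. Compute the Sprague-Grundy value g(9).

1

Compute g(0), g(1), … for moves {2, 4, 5}:
k:     0  1  2  3  4  5  6  7  8  9
g(k):  0  0  1  1  2  2  3  0  0  1
So g(9) = 1.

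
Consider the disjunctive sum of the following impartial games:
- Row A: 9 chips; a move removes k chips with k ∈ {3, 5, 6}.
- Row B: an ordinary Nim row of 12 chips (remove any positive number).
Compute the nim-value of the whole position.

12

Grundy values for row A (subtraction set {3, 5, 6}):
g(0) = mex{} = 0
g(1) = mex{} = 0
g(2) = mex{} = 0
g(3) = mex{0} = 1
g(4) = mex{0} = 1
g(5) = mex{0} = 1
g(6) = mex{0,1} = 2
g(7) = mex{0,1} = 2
g(8) = mex{0,1} = 2
g(9) = mex{1,2} = 0
So g(9) = 0.
Row B is a plain Nim row of size 12, so its Grundy value is 12.
By the Sprague-Grundy theorem, the Grundy value of a sum of independent games is the XOR of the component values.
Combined value = 0 ⊕ 12 = 12.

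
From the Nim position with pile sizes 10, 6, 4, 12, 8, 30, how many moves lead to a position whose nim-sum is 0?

1

Nim-sum: 10 ^ 6 ^ 4 ^ 12 ^ 8 ^ 30 = 18.
The overall nim-sum is X = 18. A pile of size p has a winning move iff p XOR X < p (reduce it to p XOR X).
  10: 10 XOR 18 = 24 ≥ 10 — no move.
  6: 6 XOR 18 = 20 ≥ 6 — no move.
  4: 4 XOR 18 = 22 ≥ 4 — no move.
  12: 12 XOR 18 = 30 ≥ 12 — no move.
  8: 8 XOR 18 = 26 ≥ 8 — no move.
  30: 30 XOR 18 = 12 < 30 — winning move (to 12).
That gives 1 winning move.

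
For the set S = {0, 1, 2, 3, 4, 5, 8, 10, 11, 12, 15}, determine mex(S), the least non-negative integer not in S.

6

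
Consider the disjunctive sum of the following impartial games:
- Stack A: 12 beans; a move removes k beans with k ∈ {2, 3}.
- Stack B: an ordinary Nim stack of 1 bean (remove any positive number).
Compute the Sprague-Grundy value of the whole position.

Grundy values for stack A (subtraction set {2, 3}):
k:     0  1  2  3  4  5  6  7  8  9 10 11 12
g(k):  0  0  1  1  2  0  0  1  1  2  0  0  1
So g(12) = 1.
Stack B is a plain Nim stack of size 1, so its Grundy value is 1.
The value of a disjunctive sum is the nim-sum of the parts.
Combined value = 1 ⊕ 1 = 0.

0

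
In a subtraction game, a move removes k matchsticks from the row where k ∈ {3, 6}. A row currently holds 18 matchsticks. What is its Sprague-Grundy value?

0

Grundy values for subtraction set {3, 6}:
k:     0  1  2  3  4  5  6  7  8  9 10 11 12 13 14 15 16 17 18
g(k):  0  0  0  1  1  1  2  2  2  0  0  0  1  1  1  2  2  2  0
So g(18) = 0.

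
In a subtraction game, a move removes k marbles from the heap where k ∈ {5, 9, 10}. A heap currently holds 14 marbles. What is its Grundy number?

2

Grundy values for subtraction set {5, 9, 10}:
k:     0  1  2  3  4  5  6  7  8  9 10 11 12 13 14
g(k):  0  0  0  0  0  1  1  1  1  1  2  2  2  2  2
So g(14) = 2.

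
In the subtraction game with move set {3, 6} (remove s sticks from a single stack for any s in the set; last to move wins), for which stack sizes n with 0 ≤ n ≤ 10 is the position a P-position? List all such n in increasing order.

Compute g(0), g(1), … for moves {3, 6}:
k:     0  1  2  3  4  5  6  7  8  9 10
g(k):  0  0  0  1  1  1  2  2  2  0  0
The P-positions (g = 0) in 0..10 are 0, 1, 2, 9, 10.

0, 1, 2, 9, 10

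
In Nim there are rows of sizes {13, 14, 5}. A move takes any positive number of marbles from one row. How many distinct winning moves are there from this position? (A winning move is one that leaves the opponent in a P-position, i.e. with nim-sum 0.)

3

Compute the nim-sum pairwise:
13 ^ 14 = 3
3 ^ 5 = 6
The overall nim-sum is X = 6. A row of size p has a winning move iff p XOR X < p (reduce it to p XOR X).
  13: 13 XOR 6 = 11 < 13 — winning move (to 11).
  14: 14 XOR 6 = 8 < 14 — winning move (to 8).
  5: 5 XOR 6 = 3 < 5 — winning move (to 3).
That gives 3 winning moves.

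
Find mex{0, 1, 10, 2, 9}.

3

The values 0, 1, 2 are all present; 3 is the first non-negative integer missing from the set.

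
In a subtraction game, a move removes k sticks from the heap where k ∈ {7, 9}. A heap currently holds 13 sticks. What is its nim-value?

1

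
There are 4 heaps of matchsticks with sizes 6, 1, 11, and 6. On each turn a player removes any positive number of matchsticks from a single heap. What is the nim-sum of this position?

Nim-sum: 6 ^ 1 ^ 11 ^ 6 = 10.

10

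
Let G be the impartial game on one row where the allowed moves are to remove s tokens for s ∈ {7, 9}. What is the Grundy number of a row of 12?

1

Grundy values for subtraction set {7, 9}:
k:     0  1  2  3  4  5  6  7  8  9 10 11 12
g(k):  0  0  0  0  0  0  0  1  1  1  1  1  1
So g(12) = 1.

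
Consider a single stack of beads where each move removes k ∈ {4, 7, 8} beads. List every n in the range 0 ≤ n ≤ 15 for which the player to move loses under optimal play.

0, 1, 2, 3, 12, 13, 14, 15

Grundy values for subtraction set {4, 7, 8}:
k:     0  1  2  3  4  5  6  7  8  9 10 11 12 13 14 15
g(k):  0  0  0  0  1  1  1  1  2  2  2  2  0  0  0  0
The P-positions (g = 0) in 0..15 are 0, 1, 2, 3, 12, 13, 14, 15.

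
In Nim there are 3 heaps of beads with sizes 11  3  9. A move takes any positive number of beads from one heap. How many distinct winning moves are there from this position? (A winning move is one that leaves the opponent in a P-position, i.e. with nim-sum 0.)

Nim-sum: 11 ⊕ 3 ⊕ 9 = 1.
The overall nim-sum is X = 1. A heap of size p has a winning move iff p XOR X < p (reduce it to p XOR X).
  11: 11 XOR 1 = 10 < 11 — winning move (to 10).
  3: 3 XOR 1 = 2 < 3 — winning move (to 2).
  9: 9 XOR 1 = 8 < 9 — winning move (to 8).
That gives 3 winning moves.

3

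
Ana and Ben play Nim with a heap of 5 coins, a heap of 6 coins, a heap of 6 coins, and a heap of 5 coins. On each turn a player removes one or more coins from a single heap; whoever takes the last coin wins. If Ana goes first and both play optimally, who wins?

Compute the nim-sum pairwise:
5 ⊕ 6 = 3
3 ⊕ 6 = 5
5 ⊕ 5 = 0
The nim-sum is 0, so this is a P-position: the player to move is in a losing position under optimal play; Ana is about to move from it and so loses — Ben wins.

Ben wins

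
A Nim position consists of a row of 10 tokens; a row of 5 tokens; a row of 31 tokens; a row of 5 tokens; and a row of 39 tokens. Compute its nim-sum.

Write each in binary and XOR column by column:
  001010  (10)
  000101  (5)
  011111  (31)
  000101  (5)
  100111  (39)
  ------
  110010  (50)

50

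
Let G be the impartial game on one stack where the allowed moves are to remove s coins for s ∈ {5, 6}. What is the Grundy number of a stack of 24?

0

Build the Grundy sequence with g(k) = mex{g(k−s) : s ∈ {5, 6}, s ≤ k}:
k:     0  1  2  3  4  5  6  7  8  9 10 11 12 13 14 15 16 17 18 19 20 21 22 23 24
g(k):  0  0  0  0  0  1  1  1  1  1  2  0  0  0  0  0  1  1  1  1  1  2  0  0  0
So g(24) = 0.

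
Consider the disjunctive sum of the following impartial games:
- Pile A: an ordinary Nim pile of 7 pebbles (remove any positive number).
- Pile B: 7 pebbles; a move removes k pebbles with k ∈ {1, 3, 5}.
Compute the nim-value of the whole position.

6

Pile A is a plain Nim pile of size 7, so its Grundy value is 7.
For pile B, compute g(0), g(1), … with moves {1, 3, 5}:
k:     0  1  2  3  4  5  6  7
g(k):  0  1  0  1  0  1  0  1
So g(7) = 1.
By the Sprague-Grundy theorem, the Grundy value of a sum of independent games is the XOR of the component values.
Combined value = 7 XOR 1 = 6.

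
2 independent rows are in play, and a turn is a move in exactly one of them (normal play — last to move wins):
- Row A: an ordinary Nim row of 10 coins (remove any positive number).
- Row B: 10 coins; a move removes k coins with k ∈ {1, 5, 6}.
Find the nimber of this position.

8

Row A is a plain Nim row of size 10, so its Grundy value is 10.
Grundy values for row B (subtraction set {1, 5, 6}):
k:     0  1  2  3  4  5  6  7  8  9 10
g(k):  0  1  0  1  0  1  2  3  2  3  2
So g(10) = 2.
By the Sprague-Grundy theorem, the Grundy value of a sum of independent games is the XOR of the component values.
Combined value = 10 XOR 2 = 8.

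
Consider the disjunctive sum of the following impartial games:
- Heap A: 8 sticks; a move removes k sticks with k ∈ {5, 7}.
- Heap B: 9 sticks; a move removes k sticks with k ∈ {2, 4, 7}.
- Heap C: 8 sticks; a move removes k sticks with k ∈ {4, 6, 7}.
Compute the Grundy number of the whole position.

3

Grundy values for heap A (subtraction set {5, 7}):
g(0) = mex{} = 0
g(1) = mex{} = 0
g(2) = mex{} = 0
g(3) = mex{} = 0
g(4) = mex{} = 0
g(5) = mex{0} = 1
g(6) = mex{0} = 1
g(7) = mex{0} = 1
g(8) = mex{0} = 1
So g(8) = 1.
Grundy values for heap B (subtraction set {2, 4, 7}):
g(0) = mex{} = 0
g(1) = mex{} = 0
g(2) = mex{0} = 1
g(3) = mex{0} = 1
g(4) = mex{0,1} = 2
g(5) = mex{0,1} = 2
g(6) = mex{1,2} = 0
g(7) = mex{0,1,2} = 3
g(8) = mex{0,2} = 1
g(9) = mex{1,2,3} = 0
So g(9) = 0.
Build the Grundy sequence for heap C with g(k) = mex{g(k−s) : s ∈ {4, 6, 7}, s ≤ k}:
k:     0  1  2  3  4  5  6  7  8
g(k):  0  0  0  0  1  1  1  1  2
So g(8) = 2.
The value of a disjunctive sum is the nim-sum of the parts.
Combined value = 1 XOR 0 XOR 2 = 3.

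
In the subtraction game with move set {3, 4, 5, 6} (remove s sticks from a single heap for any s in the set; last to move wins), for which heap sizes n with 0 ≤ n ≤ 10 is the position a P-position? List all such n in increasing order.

Build the Grundy sequence with g(k) = mex{g(k−s) : s ∈ {3, 4, 5, 6}, s ≤ k}:
g(0) = mex{} = 0
g(1) = mex{} = 0
g(2) = mex{} = 0
g(3) = mex{0} = 1
g(4) = mex{0} = 1
g(5) = mex{0} = 1
g(6) = mex{0,1} = 2
g(7) = mex{0,1} = 2
g(8) = mex{0,1} = 2
g(9) = mex{1,2} = 0
g(10) = mex{1,2} = 0
The P-positions (g = 0) in 0..10 are 0, 1, 2, 9, 10.

0, 1, 2, 9, 10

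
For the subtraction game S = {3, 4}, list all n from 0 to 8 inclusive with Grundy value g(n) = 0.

Grundy values for subtraction set {3, 4}:
k:     0  1  2  3  4  5  6  7  8
g(k):  0  0  0  1  1  1  2  0  0
The P-positions (g = 0) in 0..8 are 0, 1, 2, 7, 8.

0, 1, 2, 7, 8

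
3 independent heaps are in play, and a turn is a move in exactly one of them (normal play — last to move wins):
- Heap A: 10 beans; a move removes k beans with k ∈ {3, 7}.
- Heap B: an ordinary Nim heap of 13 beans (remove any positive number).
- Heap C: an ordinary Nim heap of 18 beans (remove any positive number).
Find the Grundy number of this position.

For heap A, compute g(0), g(1), … with moves {3, 7}:
g(0) = mex{} = 0
g(1) = mex{} = 0
g(2) = mex{} = 0
g(3) = mex{0} = 1
g(4) = mex{0} = 1
g(5) = mex{0} = 1
g(6) = mex{1} = 0
g(7) = mex{0,1} = 2
g(8) = mex{0,1} = 2
g(9) = mex{0} = 1
g(10) = mex{1,2} = 0
So g(10) = 0.
Heap B is a plain Nim heap of size 13, so its Grundy value is 13.
Heap C is a plain Nim heap of size 18, so its Grundy value is 18.
The value of a disjunctive sum is the nim-sum of the parts.
Combined value = 0 XOR 13 XOR 18 = 31.

31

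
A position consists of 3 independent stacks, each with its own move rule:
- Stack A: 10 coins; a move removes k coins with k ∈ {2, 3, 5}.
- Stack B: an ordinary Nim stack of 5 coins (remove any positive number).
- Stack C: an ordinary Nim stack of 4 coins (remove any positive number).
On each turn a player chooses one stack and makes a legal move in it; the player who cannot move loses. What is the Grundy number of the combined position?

0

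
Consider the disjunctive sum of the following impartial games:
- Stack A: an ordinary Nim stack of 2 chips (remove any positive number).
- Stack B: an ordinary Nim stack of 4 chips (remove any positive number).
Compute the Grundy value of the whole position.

6

Stack A is a plain Nim stack of size 2, so its Grundy value is 2.
Stack B is a plain Nim stack of size 4, so its Grundy value is 4.
By the Sprague-Grundy theorem, the Grundy value of a sum of independent games is the XOR of the component values.
Combined value = 2 XOR 4 = 6.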